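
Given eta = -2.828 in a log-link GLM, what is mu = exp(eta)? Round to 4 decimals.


The inverse log link gives:
mu = exp(-2.828) = 0.0591.

0.0591


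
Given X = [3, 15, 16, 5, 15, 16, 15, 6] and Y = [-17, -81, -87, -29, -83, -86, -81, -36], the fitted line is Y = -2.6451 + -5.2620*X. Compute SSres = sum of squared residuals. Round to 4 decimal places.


For each point, residual = actual - predicted.
Residuals: [1.4311, 0.5751, -0.1629, -0.0449, -1.4249, 0.8371, 0.5751, -1.7829].
Sum of squared residuals = 8.6479.

8.6479


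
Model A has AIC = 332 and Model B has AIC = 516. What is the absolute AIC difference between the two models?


Compute |332 - 516| = 184.
Model A has the smaller AIC.

184


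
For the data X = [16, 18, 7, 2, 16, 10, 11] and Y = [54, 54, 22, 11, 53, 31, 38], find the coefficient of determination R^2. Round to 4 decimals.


The fitted line is Y = 3.5693 + 2.9752*X.
SSres = 37.3080, SStot = 1769.7143.
R^2 = 1 - SSres/SStot = 0.9789.

0.9789


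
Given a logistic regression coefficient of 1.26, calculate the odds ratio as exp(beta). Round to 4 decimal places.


Odds ratio = exp(beta) = exp(1.26).
= 3.5254.

3.5254


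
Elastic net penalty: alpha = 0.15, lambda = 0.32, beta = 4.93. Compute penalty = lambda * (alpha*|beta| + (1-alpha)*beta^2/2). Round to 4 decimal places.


alpha * |beta| = 0.15 * 4.93 = 0.7395.
(1-alpha) * beta^2/2 = 0.85 * 24.3049/2 = 10.3296.
Total = 0.32 * (0.7395 + 10.3296) = 3.5421.

3.5421


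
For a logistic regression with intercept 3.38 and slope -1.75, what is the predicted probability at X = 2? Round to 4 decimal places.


Linear predictor: z = 3.38 + -1.75 * 2 = -0.1200.
P = 1/(1 + exp(0.1200)) = 1/(1 + 1.1275) = 0.4700.

0.4700


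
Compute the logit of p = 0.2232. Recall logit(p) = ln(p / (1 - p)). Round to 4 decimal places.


Compute the odds: 0.2232/0.7768 = 0.2873.
Take the natural log: ln(0.2873) = -1.2471.

-1.2471


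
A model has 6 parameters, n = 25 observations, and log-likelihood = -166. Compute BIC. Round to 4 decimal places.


Compute k*ln(n) = 6*ln(25) = 6*3.218876 = 19.313256.
Then -2*loglik = 332.
BIC = 19.313256 + 332 = 351.313256, which rounds to 351.3133.

351.3133


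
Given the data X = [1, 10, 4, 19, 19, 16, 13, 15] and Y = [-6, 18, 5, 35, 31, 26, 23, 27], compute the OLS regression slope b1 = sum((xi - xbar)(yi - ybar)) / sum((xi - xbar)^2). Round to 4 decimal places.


The sample means are xbar = 12.1250 and ybar = 19.8750.
Compute S_xx = 312.8750 and S_xy = 640.1250.
Slope b1 = S_xy / S_xx = 640.1250 / 312.8750 = 2.0459.

2.0459


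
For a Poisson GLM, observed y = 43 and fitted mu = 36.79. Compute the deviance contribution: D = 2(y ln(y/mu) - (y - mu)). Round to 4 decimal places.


Compute y*ln(y/mu) = 43*ln(43/36.79) = 43*0.155974 = 6.706882.
y - mu = 6.21.
D = 2*(6.706882 - (6.21)) = 0.993764, which rounds to 0.9938.

0.9938


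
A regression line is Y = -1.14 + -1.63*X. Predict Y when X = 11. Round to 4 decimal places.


Predicted value:
Y = -1.14 + (-1.63)(11) = -1.14 + -17.9300 = -19.0700.

-19.0700


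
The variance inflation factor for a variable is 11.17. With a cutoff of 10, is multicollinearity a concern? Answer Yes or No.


Compare VIF = 11.17 to the threshold of 10.
11.17 >= 10, so the answer is Yes.

Yes


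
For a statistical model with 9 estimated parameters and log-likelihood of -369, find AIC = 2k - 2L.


Compute:
2k = 2*9 = 18.
-2*loglik = -2*(-369) = 738.
AIC = 18 + 738 = 756.

756


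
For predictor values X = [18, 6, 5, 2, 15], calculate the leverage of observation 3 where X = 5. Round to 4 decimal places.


Mean of X: xbar = 9.2000.
SXX = 190.8000.
For X = 5: h = 1/5 + (5 - 9.2000)^2/190.8000 = 0.2925.

0.2925


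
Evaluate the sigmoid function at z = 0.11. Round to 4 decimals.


First, exp(-0.1100) = 0.8958.
Then sigma(z) = 1/(1 + 0.8958) = 0.5275.

0.5275


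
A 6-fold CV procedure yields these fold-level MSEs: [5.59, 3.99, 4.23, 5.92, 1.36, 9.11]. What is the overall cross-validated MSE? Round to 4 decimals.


Sum of fold MSEs = 30.2000.
Average = 30.2000 / 6 = 5.0333.

5.0333


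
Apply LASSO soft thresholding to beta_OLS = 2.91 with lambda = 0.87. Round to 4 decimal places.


Absolute value: |2.91| = 2.91.
Compare to lambda = 0.87.
Since |beta| > lambda, coefficient = sign(beta)*(|beta| - lambda) = 2.0400.

2.0400


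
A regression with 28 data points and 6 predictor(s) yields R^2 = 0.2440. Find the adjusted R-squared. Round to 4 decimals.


Adjusted R^2 = 1 - (1 - R^2) * (n-1)/(n-p-1).
(1 - R^2) = 0.7560.
(n-1)/(n-p-1) = 27/21.
(1 - R^2) * (n-1) = 0.7560 * 27 = 20.4120.
Divide by (n-p-1): 20.4120 / 21 = 0.9720.
Adj R^2 = 1 - 0.9720 = 0.0280.

0.0280


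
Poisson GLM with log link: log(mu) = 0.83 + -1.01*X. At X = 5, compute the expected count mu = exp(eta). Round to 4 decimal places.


Compute eta = 0.83 + -1.01 * 5 = -4.2200.
Apply inverse link: mu = e^-4.2200 = 0.0147.

0.0147


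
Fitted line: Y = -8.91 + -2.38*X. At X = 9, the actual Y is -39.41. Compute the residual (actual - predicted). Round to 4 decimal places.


Compute yhat = -8.91 + (-2.38)(9) = -30.3300.
Residual = actual - predicted = -39.41 - -30.3300 = -9.0800.

-9.0800


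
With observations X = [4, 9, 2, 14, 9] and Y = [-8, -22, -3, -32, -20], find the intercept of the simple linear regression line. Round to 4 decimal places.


The slope is b1 = -2.4439.
Sample means are xbar = 7.6000 and ybar = -17.0000.
Intercept: b0 = -17.0000 - (-2.4439)(7.6000) = 1.5740.

1.5740


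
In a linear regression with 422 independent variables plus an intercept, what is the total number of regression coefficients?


Including the intercept, the model has 422 predictor coefficients + 1 intercept.
Total = 423.

423


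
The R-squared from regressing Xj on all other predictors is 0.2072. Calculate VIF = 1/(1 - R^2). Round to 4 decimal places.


VIF = 1 / (1 - 0.2072).
= 1 / 0.7928 = 1.2614.

1.2614


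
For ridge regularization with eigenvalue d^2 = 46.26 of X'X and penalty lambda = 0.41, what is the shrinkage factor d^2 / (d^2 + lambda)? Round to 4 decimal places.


d^2 + lambda = 46.26 + 0.41 = 46.6700.
Shrinkage factor = 46.26/46.6700 = 0.9912.

0.9912


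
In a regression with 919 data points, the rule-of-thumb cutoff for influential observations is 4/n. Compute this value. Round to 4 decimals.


Using the rule of thumb:
Threshold = 4 / 919 = 0.0044.

0.0044


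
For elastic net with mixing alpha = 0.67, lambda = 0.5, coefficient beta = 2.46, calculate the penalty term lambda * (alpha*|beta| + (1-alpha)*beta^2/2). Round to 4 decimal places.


alpha * |beta| = 0.67 * 2.46 = 1.6482.
(1-alpha) * beta^2/2 = 0.33 * 6.0516/2 = 0.9985.
Total = 0.5 * (1.6482 + 0.9985) = 1.3234.

1.3234


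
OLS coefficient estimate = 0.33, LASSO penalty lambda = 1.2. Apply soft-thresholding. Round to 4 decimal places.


Absolute value: |0.33| = 0.33.
Compare to lambda = 1.2.
Since |beta| <= lambda, the coefficient is set to 0.

0.0000


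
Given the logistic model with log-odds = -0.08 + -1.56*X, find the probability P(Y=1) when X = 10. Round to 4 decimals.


Compute z = -0.08 + (-1.56)(10) = -15.6800.
exp(-z) = 6452640.5978.
P = 1/(1 + 6452640.5978) = 0.0000.

0.0000


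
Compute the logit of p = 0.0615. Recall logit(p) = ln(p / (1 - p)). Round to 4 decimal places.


The odds are p/(1-p) = 0.0615 / 0.9385 = 0.0655.
logit(p) = ln(0.0655) = -2.7252.

-2.7252


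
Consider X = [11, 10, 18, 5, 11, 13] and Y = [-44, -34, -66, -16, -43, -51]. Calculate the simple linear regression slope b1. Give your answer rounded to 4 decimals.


First compute the means: xbar = 11.3333, ybar = -42.3333.
Then S_xx = sum((xi - xbar)^2) = 89.3333.
S_xy = sum((xi - xbar)(yi - ybar)) = -349.3333.
b1 = S_xy / S_xx = -349.3333 / 89.3333 = -3.9104.

-3.9104


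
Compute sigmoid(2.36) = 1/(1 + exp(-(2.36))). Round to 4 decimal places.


Compute exp(-2.3600) = 0.0944.
Sigmoid = 1 / (1 + 0.0944) = 1 / 1.0944 = 0.9137.

0.9137


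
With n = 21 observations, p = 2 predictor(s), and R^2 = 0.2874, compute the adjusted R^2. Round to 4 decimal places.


Using the formula:
(1 - 0.2874) = 0.7126.
Multiply by 20/18: 0.7126 * 20 = 14.2520, then 14.2520 / 18 = 0.7918.
Adj R^2 = 1 - 0.7918 = 0.2082.

0.2082


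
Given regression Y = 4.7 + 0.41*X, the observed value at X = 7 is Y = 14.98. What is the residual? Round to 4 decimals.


Predicted = 4.7 + 0.41 * 7 = 7.5700.
Residual = 14.98 - 7.5700 = 7.4100.

7.4100


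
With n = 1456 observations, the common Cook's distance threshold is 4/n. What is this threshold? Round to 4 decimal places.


Using the rule of thumb:
Threshold = 4 / 1456 = 0.0027.

0.0027


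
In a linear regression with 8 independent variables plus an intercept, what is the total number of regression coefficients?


Including the intercept, the model has 8 predictor coefficients + 1 intercept.
Total = 9.

9


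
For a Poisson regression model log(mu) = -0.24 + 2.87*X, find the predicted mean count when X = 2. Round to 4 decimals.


eta = -0.24 + 2.87 * 2 = 5.5000.
mu = exp(5.5000) = 244.6919.

244.6919


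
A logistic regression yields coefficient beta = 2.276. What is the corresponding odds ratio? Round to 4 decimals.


Odds ratio = exp(beta) = exp(2.276).
= 9.7377.

9.7377


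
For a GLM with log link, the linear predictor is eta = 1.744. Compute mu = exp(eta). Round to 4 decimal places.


mu = exp(eta) = exp(1.744).
= 5.7202.

5.7202


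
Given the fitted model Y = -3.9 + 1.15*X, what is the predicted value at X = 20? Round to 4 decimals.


Plug X = 20 into Y = -3.9 + 1.15*X:
Y = -3.9 + 23.0000 = 19.1000.

19.1000


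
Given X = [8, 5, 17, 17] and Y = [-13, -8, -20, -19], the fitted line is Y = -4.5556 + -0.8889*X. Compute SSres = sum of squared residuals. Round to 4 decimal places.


For each point, residual = actual - predicted.
Residuals: [-1.3332, 1.0001, -0.3331, 0.6669].
Sum of squared residuals = 3.3333.

3.3333


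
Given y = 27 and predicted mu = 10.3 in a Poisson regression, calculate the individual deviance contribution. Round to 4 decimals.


First: ln(27/10.3) = 0.963693.
Then: 27 * 0.963693 = 26.019711.
y - mu = 27 - 10.3 = 16.7.
D = 2(26.019711 - 16.7) = 18.639422, which rounds to 18.6394.

18.6394


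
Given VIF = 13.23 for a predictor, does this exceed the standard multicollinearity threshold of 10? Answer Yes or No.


Check: VIF = 13.23 vs threshold = 10.
Since 13.23 >= 10, the answer is Yes.

Yes


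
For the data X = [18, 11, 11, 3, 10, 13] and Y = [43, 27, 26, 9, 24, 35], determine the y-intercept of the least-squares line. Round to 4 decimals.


The slope is b1 = 2.3305.
Sample means are xbar = 11.0000 and ybar = 27.3333.
Intercept: b0 = 27.3333 - (2.3305)(11.0000) = 1.6977.

1.6977


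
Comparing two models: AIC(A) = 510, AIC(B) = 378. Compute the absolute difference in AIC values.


|AIC_A - AIC_B| = |510 - 378| = 132.
Model B is preferred (lower AIC).

132


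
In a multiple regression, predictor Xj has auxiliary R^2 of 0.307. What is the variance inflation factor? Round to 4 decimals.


Using VIF = 1/(1 - R^2_j):
1 - 0.307 = 0.693.
VIF = 1.4430.

1.4430


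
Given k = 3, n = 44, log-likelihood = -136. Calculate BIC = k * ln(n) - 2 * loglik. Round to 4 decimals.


ln(44) = 3.784190.
k * ln(n) = 3 * 3.784190 = 11.352570.
-2L = 272.
BIC = 11.352570 + 272 = 283.352570, which rounds to 283.3526.

283.3526


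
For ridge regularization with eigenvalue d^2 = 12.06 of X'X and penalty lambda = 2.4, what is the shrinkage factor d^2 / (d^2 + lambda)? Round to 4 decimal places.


d^2 + lambda = 12.06 + 2.4 = 14.4600.
Shrinkage factor = 12.06/14.4600 = 0.8340.

0.8340


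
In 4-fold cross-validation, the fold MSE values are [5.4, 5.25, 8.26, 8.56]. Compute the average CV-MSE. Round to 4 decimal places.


Total MSE across folds = 27.4700.
CV-MSE = 27.4700/4 = 6.8675.

6.8675


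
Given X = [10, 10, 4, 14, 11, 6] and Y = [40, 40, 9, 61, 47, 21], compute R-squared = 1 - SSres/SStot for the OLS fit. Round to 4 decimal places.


The fitted line is Y = -10.9846 + 5.1620*X.
SSres = 3.7995, SStot = 1731.3333.
R^2 = 1 - SSres/SStot = 0.9978.

0.9978


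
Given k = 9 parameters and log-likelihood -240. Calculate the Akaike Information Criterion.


AIC = 2*9 - 2*(-240).
= 18 + 480 = 498.

498


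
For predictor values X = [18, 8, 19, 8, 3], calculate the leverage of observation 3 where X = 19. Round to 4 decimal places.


Mean of X: xbar = 11.2000.
SXX = 194.8000.
For X = 19: h = 1/5 + (19 - 11.2000)^2/194.8000 = 0.5123.

0.5123


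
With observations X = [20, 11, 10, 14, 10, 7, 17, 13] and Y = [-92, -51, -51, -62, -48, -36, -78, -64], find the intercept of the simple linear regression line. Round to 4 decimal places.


The slope is b1 = -4.2389.
Sample means are xbar = 12.7500 and ybar = -60.2500.
Intercept: b0 = -60.2500 - (-4.2389)(12.7500) = -6.2045.

-6.2045


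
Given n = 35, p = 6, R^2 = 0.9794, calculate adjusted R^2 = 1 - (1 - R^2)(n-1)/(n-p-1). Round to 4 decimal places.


Adjusted R^2 = 1 - (1 - R^2) * (n-1)/(n-p-1).
(1 - R^2) = 0.0206.
(n-1)/(n-p-1) = 34/28.
(1 - R^2) * (n-1) = 0.0206 * 34 = 0.7004.
Divide by (n-p-1): 0.7004 / 28 = 0.0250.
Adj R^2 = 1 - 0.0250 = 0.9750.

0.9750


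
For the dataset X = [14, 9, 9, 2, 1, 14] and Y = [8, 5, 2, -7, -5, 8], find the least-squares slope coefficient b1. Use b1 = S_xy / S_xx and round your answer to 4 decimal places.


The sample means are xbar = 8.1667 and ybar = 1.8333.
Compute S_xx = 158.8333 and S_xy = 178.1667.
Slope b1 = S_xy / S_xx = 178.1667 / 158.8333 = 1.1217.

1.1217


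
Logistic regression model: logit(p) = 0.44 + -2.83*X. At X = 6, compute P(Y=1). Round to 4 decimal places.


z = 0.44 + -2.83 * 6 = -16.5400.
Sigmoid: P = 1 / (1 + exp(16.5400)) = 0.0000.

0.0000


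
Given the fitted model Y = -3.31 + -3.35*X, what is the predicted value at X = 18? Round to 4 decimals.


Predicted value:
Y = -3.31 + (-3.35)(18) = -3.31 + -60.3000 = -63.6100.

-63.6100


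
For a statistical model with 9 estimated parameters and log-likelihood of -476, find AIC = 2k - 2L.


AIC = 2k - 2*loglik = 2(9) - 2(-476).
= 18 + 952 = 970.

970


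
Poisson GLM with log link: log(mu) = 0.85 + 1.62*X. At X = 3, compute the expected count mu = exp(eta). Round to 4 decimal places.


Compute eta = 0.85 + 1.62 * 3 = 5.7100.
Apply inverse link: mu = e^5.7100 = 301.8711.

301.8711


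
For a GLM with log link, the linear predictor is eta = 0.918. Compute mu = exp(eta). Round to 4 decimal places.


mu = exp(eta) = exp(0.918).
= 2.5043.

2.5043


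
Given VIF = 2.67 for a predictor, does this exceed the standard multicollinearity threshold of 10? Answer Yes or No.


Compare VIF = 2.67 to the threshold of 10.
2.67 < 10, so the answer is No.

No


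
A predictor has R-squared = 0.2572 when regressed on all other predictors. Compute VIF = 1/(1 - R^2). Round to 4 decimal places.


Denominator: 1 - 0.2572 = 0.7428.
VIF = 1 / 0.7428 = 1.3463.

1.3463


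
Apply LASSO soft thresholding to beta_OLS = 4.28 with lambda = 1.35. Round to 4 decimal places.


Absolute value: |4.28| = 4.28.
Compare to lambda = 1.35.
Since |beta| > lambda, coefficient = sign(beta)*(|beta| - lambda) = 2.9300.

2.9300


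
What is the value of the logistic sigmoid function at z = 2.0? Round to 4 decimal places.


First, exp(-2.0000) = 0.1353.
Then sigma(z) = 1/(1 + 0.1353) = 0.8808.

0.8808


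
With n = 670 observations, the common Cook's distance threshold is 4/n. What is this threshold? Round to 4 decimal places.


The threshold is 4/n.
4/670 = 0.0060.

0.0060


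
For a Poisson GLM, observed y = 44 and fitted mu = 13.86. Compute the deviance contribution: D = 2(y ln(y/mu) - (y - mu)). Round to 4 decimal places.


y/mu = 44/13.86 = 3.174603 (approx.), and ln(44/13.86) = 1.155183.
y * ln(y/mu) = 44 * 1.155183 = 50.828052.
y - mu = 30.14.
D = 2 * (50.828052 - 30.14) = 41.376104, which rounds to 41.3761.

41.3761


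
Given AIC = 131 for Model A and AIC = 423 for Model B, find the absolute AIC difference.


|AIC_A - AIC_B| = |131 - 423| = 292.
Model A is preferred (lower AIC).

292


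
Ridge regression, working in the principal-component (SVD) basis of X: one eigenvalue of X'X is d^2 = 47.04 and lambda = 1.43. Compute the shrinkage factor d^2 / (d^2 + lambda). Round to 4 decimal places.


Denominator = d^2 + lambda = 47.04 + 1.43 = 48.4700.
Shrinkage = 47.04 / 48.4700 = 0.9705.

0.9705


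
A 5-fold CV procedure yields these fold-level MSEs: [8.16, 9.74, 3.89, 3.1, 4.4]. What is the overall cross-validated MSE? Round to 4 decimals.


Sum of fold MSEs = 29.2900.
Average = 29.2900 / 5 = 5.8580.

5.8580


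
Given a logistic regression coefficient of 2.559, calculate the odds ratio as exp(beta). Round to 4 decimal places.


The odds ratio is computed as:
OR = e^(2.559) = 12.9229.

12.9229


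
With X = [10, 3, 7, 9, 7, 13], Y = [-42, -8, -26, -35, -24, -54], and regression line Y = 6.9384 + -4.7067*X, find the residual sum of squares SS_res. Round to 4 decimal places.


For each point, residual = actual - predicted.
Residuals: [-1.8714, -0.8183, 0.0085, 0.4219, 2.0085, 0.2487].
Sum of squared residuals = 8.4457.

8.4457


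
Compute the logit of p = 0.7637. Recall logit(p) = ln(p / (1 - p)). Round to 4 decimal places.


Compute the odds: 0.7637/0.2363 = 3.2319.
Take the natural log: ln(3.2319) = 1.1731.

1.1731


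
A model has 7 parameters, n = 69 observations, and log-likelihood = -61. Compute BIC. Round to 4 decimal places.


Compute k*ln(n) = 7*ln(69) = 7*4.234107 = 29.638749.
Then -2*loglik = 122.
BIC = 29.638749 + 122 = 151.638749, which rounds to 151.6387.

151.6387


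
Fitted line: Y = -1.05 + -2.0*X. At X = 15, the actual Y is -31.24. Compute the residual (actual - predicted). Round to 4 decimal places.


Fitted value at X = 15 is yhat = -1.05 + -2.0*15 = -31.0500.
Residual = -31.24 - -31.0500 = -0.1900.

-0.1900


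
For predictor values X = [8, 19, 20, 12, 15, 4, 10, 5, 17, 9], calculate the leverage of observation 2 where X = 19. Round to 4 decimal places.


Compute xbar = 11.9000 with n = 10 observations.
SXX = 288.9000.
Leverage = 1/10 + (19 - 11.9000)^2/288.9000 = 0.2745.

0.2745


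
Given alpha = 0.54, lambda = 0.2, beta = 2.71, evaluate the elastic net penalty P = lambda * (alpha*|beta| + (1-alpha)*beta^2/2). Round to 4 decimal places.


alpha * |beta| = 0.54 * 2.71 = 1.4634.
(1-alpha) * beta^2/2 = 0.46 * 7.3441/2 = 1.6891.
Total = 0.2 * (1.4634 + 1.6891) = 0.6305.

0.6305


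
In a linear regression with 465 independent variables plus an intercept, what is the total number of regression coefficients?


Each predictor gets one coefficient, plus one intercept.
Total parameters = 465 + 1 = 466.

466


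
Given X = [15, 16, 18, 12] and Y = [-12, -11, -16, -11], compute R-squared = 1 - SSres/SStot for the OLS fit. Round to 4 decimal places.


The fitted line is Y = -1.5200 + -0.7200*X.
SSres = 7.2800, SStot = 17.0000.
R^2 = 1 - SSres/SStot = 0.5718.

0.5718


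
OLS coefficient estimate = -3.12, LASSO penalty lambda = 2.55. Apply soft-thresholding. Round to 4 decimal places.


Check: |-3.12| = 3.12 vs lambda = 2.55.
Since |beta| > lambda, coefficient = sign(beta)*(|beta| - lambda) = -0.5700.
Soft-thresholded coefficient = -0.5700.

-0.5700


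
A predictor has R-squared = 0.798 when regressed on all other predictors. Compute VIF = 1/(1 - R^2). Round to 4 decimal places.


VIF = 1 / (1 - 0.798).
= 1 / 0.202 = 4.9505.

4.9505


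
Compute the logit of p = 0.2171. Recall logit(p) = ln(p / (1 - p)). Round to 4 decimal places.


The odds are p/(1-p) = 0.2171 / 0.7829 = 0.2773.
logit(p) = ln(0.2773) = -1.2826.

-1.2826


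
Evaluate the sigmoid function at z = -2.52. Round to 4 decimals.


exp(2.5200) = 12.4286.
1 + exp(-z) = 13.4286.
sigmoid = 1/13.4286 = 0.0745.

0.0745


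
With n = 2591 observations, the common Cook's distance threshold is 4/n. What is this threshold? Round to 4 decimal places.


Cook's distance cutoff = 4/n = 4/2591.
= 0.0015.

0.0015


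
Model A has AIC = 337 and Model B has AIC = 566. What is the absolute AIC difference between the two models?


|AIC_A - AIC_B| = |337 - 566| = 229.
Model A is preferred (lower AIC).

229


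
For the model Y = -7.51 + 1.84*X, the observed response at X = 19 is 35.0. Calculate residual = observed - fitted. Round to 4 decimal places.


Compute yhat = -7.51 + (1.84)(19) = 27.4500.
Residual = actual - predicted = 35.0 - 27.4500 = 7.5500.

7.5500


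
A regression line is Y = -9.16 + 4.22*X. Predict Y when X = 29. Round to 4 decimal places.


Plug X = 29 into Y = -9.16 + 4.22*X:
Y = -9.16 + 122.3800 = 113.2200.

113.2200


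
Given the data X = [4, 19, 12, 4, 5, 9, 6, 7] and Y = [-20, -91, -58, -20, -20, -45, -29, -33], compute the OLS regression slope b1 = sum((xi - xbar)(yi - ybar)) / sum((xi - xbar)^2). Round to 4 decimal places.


First compute the means: xbar = 8.2500, ybar = -39.5000.
Then S_xx = sum((xi - xbar)^2) = 183.5000.
S_xy = sum((xi - xbar)(yi - ybar)) = -888.0000.
b1 = S_xy / S_xx = -888.0000 / 183.5000 = -4.8392.

-4.8392


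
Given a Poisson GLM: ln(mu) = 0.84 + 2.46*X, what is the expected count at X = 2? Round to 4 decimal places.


Compute eta = 0.84 + 2.46 * 2 = 5.7600.
Apply inverse link: mu = e^5.7600 = 317.3483.

317.3483


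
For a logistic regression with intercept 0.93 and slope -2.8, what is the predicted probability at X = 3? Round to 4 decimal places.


Compute z = 0.93 + (-2.8)(3) = -7.4700.
exp(-z) = 1754.6067.
P = 1/(1 + 1754.6067) = 0.0006.

0.0006


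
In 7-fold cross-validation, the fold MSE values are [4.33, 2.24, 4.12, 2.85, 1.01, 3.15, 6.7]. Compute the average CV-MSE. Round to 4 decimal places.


Total MSE across folds = 24.4000.
CV-MSE = 24.4000/7 = 3.4857.

3.4857


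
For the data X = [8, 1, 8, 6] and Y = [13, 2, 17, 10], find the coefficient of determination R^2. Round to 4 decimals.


The fitted line is Y = -0.1221 + 1.8473*X.
SSres = 9.2366, SStot = 121.0000.
R^2 = 1 - SSres/SStot = 0.9237.

0.9237


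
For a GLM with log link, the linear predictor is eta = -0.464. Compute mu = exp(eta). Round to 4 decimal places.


mu = exp(eta) = exp(-0.464).
= 0.6288.

0.6288


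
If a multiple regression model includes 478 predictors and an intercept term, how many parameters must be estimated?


Each predictor gets one coefficient, plus one intercept.
Total parameters = 478 + 1 = 479.

479


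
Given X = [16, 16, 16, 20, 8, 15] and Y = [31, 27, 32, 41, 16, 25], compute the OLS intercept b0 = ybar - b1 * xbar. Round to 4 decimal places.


Compute b1 = 2.0087 from the OLS formula.
With xbar = 15.1667 and ybar = 28.6667, the intercept is:
b0 = 28.6667 - 2.0087 * 15.1667 = -1.7983.

-1.7983


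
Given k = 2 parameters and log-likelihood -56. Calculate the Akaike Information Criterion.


Compute:
2k = 2*2 = 4.
-2*loglik = -2*(-56) = 112.
AIC = 4 + 112 = 116.

116


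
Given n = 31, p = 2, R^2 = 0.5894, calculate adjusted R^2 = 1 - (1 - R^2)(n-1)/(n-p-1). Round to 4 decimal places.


Plug in: Adj R^2 = 1 - (1 - 0.5894) * 30/28.
= 1 - 0.4106 * 30/28
= 1 - 12.3180 / 28
= 1 - 0.4399 = 0.5601.

0.5601


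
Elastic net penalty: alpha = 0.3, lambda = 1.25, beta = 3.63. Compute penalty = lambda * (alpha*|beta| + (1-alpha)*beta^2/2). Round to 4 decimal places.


L1 component = 0.3 * |3.63| = 1.0890.
L2 component = 0.7 * 3.63^2 / 2 = 4.6119.
Penalty = 1.25 * (1.0890 + 4.6119) = 1.25 * 5.7009 = 7.1261.

7.1261


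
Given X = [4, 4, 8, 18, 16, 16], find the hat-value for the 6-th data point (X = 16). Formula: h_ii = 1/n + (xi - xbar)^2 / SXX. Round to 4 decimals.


Mean of X: xbar = 11.0000.
SXX = 206.0000.
For X = 16: h = 1/6 + (16 - 11.0000)^2/206.0000 = 0.2880.

0.2880


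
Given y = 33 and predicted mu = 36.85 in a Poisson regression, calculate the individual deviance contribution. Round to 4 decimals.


First: ln(33/36.85) = -0.110348.
Then: 33 * -0.110348 = -3.641484.
y - mu = 33 - 36.85 = -3.85.
D = 2(-3.641484 - -3.85) = 0.417032, which rounds to 0.4170.

0.4170


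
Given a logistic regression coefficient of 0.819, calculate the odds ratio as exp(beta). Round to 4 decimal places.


exp(0.819) = 2.2682.
So the odds ratio is 2.2682.

2.2682


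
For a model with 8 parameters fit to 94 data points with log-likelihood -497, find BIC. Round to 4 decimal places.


k * ln(n) = 8 * ln(94) = 8 * 4.543295 = 36.346360.
-2 * loglik = -2 * (-497) = 994.
BIC = 36.346360 + 994 = 1030.346360, which rounds to 1030.3464.

1030.3464


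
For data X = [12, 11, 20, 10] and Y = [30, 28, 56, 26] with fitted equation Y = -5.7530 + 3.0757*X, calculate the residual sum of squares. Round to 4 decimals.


For each point, residual = actual - predicted.
Residuals: [-1.1554, -0.0797, 0.2390, 0.9960].
Sum of squared residuals = 2.3904.

2.3904


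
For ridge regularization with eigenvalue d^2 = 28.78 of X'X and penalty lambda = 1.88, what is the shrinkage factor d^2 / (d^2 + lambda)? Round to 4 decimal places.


Compute the denominator: 28.78 + 1.88 = 30.6600.
Shrinkage factor = 28.78 / 30.6600 = 0.9387.

0.9387


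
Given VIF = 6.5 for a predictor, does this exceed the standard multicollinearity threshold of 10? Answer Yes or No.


Check: VIF = 6.5 vs threshold = 10.
Since 6.5 < 10, the answer is No.

No


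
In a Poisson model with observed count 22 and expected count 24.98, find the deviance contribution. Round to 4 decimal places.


y/mu = 22/24.98 = 0.880705 (approx.), and ln(22/24.98) = -0.127033.
y * ln(y/mu) = 22 * -0.127033 = -2.794726.
y - mu = -2.98.
D = 2 * (-2.794726 - -2.98) = 0.370548, which rounds to 0.3705.

0.3705


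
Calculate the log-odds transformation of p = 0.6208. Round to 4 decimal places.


Compute the odds: 0.6208/0.3792 = 1.6371.
Take the natural log: ln(1.6371) = 0.4929.

0.4929


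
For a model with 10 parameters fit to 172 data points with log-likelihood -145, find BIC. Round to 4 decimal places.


Compute k*ln(n) = 10*ln(172) = 10*5.147494 = 51.474940.
Then -2*loglik = 290.
BIC = 51.474940 + 290 = 341.474940, which rounds to 341.4749.

341.4749


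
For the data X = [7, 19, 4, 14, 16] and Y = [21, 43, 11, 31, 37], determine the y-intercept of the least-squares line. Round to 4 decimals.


The slope is b1 = 2.0127.
Sample means are xbar = 12.0000 and ybar = 28.6000.
Intercept: b0 = 28.6000 - (2.0127)(12.0000) = 4.4481.

4.4481


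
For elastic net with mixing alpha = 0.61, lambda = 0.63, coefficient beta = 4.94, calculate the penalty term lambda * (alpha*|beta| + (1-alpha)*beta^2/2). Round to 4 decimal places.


alpha * |beta| = 0.61 * 4.94 = 3.0134.
(1-alpha) * beta^2/2 = 0.39 * 24.4036/2 = 4.7587.
Total = 0.63 * (3.0134 + 4.7587) = 4.8964.

4.8964


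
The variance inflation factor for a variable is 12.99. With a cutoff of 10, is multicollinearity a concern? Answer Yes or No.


Check: VIF = 12.99 vs threshold = 10.
Since 12.99 >= 10, the answer is Yes.

Yes


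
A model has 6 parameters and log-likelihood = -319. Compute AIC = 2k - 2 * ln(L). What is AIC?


AIC = 2*6 - 2*(-319).
= 12 + 638 = 650.

650


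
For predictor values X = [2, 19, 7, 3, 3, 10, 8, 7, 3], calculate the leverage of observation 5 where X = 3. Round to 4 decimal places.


Compute xbar = 6.8889 with n = 9 observations.
SXX = 226.8889.
Leverage = 1/9 + (3 - 6.8889)^2/226.8889 = 0.1778.

0.1778


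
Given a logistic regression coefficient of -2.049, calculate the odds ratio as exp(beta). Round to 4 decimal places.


exp(-2.049) = 0.1289.
So the odds ratio is 0.1289.

0.1289


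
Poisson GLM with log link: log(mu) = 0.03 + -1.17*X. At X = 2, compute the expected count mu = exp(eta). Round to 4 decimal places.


Compute eta = 0.03 + -1.17 * 2 = -2.3100.
Apply inverse link: mu = e^-2.3100 = 0.0993.

0.0993


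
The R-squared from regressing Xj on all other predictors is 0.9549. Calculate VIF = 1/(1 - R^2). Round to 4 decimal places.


Denominator: 1 - 0.9549 = 0.0451.
VIF = 1 / 0.0451 = 22.1729.

22.1729


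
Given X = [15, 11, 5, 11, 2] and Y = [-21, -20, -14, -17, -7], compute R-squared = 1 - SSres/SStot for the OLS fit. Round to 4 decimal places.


Fit the OLS line: b0 = -6.8382, b1 = -1.0184.
SSres = 13.9632.
SStot = 126.8000.
R^2 = 1 - 13.9632/126.8000 = 0.8899.

0.8899


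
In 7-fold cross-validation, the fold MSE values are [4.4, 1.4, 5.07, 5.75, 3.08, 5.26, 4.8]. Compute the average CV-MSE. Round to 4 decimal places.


Total MSE across folds = 29.7600.
CV-MSE = 29.7600/7 = 4.2514.

4.2514


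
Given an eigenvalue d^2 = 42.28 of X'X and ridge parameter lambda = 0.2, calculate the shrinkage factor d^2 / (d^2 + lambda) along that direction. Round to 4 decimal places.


Compute the denominator: 42.28 + 0.2 = 42.4800.
Shrinkage factor = 42.28 / 42.4800 = 0.9953.

0.9953


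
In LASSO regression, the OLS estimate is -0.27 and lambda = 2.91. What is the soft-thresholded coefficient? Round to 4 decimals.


Check: |-0.27| = 0.27 vs lambda = 2.91.
Since |beta| <= lambda, the coefficient is set to 0.
Soft-thresholded coefficient = 0.0000.

0.0000


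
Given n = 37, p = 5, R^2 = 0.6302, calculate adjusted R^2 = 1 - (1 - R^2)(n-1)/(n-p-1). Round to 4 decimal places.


Adjusted R^2 = 1 - (1 - R^2) * (n-1)/(n-p-1).
(1 - R^2) = 0.3698.
(n-1)/(n-p-1) = 36/31.
(1 - R^2) * (n-1) = 0.3698 * 36 = 13.3128.
Divide by (n-p-1): 13.3128 / 31 = 0.4294.
Adj R^2 = 1 - 0.4294 = 0.5706.

0.5706


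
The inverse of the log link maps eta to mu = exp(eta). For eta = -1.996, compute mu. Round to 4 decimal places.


Apply the inverse link:
mu = e^-1.996 = 0.1359.

0.1359


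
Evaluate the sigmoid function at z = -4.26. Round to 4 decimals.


exp(4.2600) = 70.8100.
1 + exp(-z) = 71.8100.
sigmoid = 1/71.8100 = 0.0139.

0.0139


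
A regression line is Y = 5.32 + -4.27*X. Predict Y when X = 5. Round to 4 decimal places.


Plug X = 5 into Y = 5.32 + -4.27*X:
Y = 5.32 + -21.3500 = -16.0300.

-16.0300


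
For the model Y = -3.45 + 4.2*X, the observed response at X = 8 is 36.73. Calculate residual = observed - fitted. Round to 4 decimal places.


Fitted value at X = 8 is yhat = -3.45 + 4.2*8 = 30.1500.
Residual = 36.73 - 30.1500 = 6.5800.

6.5800


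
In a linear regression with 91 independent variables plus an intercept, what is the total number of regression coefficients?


Each predictor gets one coefficient, plus one intercept.
Total parameters = 91 + 1 = 92.

92


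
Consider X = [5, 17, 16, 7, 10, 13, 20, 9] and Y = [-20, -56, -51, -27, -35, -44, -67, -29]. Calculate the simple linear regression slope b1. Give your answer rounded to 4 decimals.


Calculate xbar = 12.1250, ybar = -41.1250.
S_xx = 192.8750, S_xy = -590.8750.
Using b1 = S_xy / S_xx = -590.8750 / 192.8750, we get b1 = -3.0635.

-3.0635


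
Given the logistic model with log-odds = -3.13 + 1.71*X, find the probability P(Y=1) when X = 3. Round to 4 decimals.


z = -3.13 + 1.71 * 3 = 2.0000.
Sigmoid: P = 1 / (1 + exp(-2.0000)) = 0.8808.

0.8808


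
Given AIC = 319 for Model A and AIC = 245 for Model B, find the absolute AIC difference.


Compute |319 - 245| = 74.
Model B has the smaller AIC.

74


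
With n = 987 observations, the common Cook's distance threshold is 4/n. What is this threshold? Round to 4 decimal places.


The threshold is 4/n.
4/987 = 0.0041.

0.0041


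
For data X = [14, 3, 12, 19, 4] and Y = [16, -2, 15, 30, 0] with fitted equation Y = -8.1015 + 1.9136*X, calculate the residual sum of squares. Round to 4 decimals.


For each point, residual = actual - predicted.
Residuals: [-2.6889, 0.3607, 0.1383, 1.7431, 0.4471].
Sum of squared residuals = 10.6177.

10.6177


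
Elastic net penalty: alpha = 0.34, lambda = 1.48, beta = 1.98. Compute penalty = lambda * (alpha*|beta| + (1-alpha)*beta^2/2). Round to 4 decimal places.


alpha * |beta| = 0.34 * 1.98 = 0.6732.
(1-alpha) * beta^2/2 = 0.66 * 3.9204/2 = 1.2937.
Total = 1.48 * (0.6732 + 1.2937) = 2.9111.

2.9111


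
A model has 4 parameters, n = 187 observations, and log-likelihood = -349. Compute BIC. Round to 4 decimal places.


Compute k*ln(n) = 4*ln(187) = 4*5.231109 = 20.924436.
Then -2*loglik = 698.
BIC = 20.924436 + 698 = 718.924436, which rounds to 718.9244.

718.9244


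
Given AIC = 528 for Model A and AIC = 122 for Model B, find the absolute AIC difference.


|AIC_A - AIC_B| = |528 - 122| = 406.
Model B is preferred (lower AIC).

406


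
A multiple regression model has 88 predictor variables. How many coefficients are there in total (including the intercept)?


Total coefficients = number of predictors + 1 (for the intercept).
= 88 + 1 = 89.

89


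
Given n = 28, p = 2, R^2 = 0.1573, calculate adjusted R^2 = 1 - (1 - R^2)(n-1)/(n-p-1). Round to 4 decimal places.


Plug in: Adj R^2 = 1 - (1 - 0.1573) * 27/25.
= 1 - 0.8427 * 27/25
= 1 - 22.7529 / 25
= 1 - 0.9101 = 0.0899.

0.0899


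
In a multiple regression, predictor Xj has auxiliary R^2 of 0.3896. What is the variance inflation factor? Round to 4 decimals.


Denominator: 1 - 0.3896 = 0.6104.
VIF = 1 / 0.6104 = 1.6383.

1.6383


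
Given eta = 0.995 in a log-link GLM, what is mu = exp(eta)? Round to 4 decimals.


Apply the inverse link:
mu = e^0.995 = 2.7047.

2.7047


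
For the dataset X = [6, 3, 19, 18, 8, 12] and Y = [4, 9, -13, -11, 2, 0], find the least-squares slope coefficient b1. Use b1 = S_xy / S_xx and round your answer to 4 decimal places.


The sample means are xbar = 11.0000 and ybar = -1.5000.
Compute S_xx = 212.0000 and S_xy = -279.0000.
Slope b1 = S_xy / S_xx = -279.0000 / 212.0000 = -1.3160.

-1.3160


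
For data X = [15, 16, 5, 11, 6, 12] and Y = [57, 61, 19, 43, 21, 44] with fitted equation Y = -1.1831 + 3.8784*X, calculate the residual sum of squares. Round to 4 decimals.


Predicted values from Y = -1.1831 + 3.8784*X.
Residuals: [0.0071, 0.1287, 0.7911, 1.5207, -1.0873, -1.3577].
SSres = 5.9806.

5.9806


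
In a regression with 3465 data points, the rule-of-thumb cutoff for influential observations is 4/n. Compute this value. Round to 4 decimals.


Using the rule of thumb:
Threshold = 4 / 3465 = 0.0012.

0.0012


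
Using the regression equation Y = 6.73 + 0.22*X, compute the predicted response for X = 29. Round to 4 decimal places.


Substitute X = 29 into the equation:
Y = 6.73 + 0.22 * 29 = 6.73 + 6.3800 = 13.1100.

13.1100


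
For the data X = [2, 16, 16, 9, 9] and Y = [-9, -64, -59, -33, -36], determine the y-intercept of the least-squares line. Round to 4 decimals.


Compute b1 = -3.7653 from the OLS formula.
With xbar = 10.4000 and ybar = -40.2000, the intercept is:
b0 = -40.2000 - -3.7653 * 10.4000 = -1.0408.

-1.0408


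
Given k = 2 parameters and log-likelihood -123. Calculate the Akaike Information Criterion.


AIC = 2k - 2*loglik = 2(2) - 2(-123).
= 4 + 246 = 250.

250


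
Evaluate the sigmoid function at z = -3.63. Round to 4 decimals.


First, exp(3.6300) = 37.7128.
Then sigma(z) = 1/(1 + 37.7128) = 0.0258.

0.0258


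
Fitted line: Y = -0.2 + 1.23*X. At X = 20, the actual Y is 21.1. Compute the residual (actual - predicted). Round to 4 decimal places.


Predicted = -0.2 + 1.23 * 20 = 24.4000.
Residual = 21.1 - 24.4000 = -3.3000.

-3.3000


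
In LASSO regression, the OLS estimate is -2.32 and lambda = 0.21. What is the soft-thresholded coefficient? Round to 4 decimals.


|beta_OLS| = 2.32.
lambda = 0.21.
Since |beta| > lambda, coefficient = sign(beta)*(|beta| - lambda) = -2.1100.
Result = -2.1100.

-2.1100


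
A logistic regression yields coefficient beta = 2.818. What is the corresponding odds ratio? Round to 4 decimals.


Odds ratio = exp(beta) = exp(2.818).
= 16.7433.

16.7433


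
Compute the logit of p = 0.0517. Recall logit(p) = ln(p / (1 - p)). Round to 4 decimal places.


1 - p = 0.9483.
p/(1-p) = 0.0545.
logit = ln(0.0545) = -2.9092.

-2.9092


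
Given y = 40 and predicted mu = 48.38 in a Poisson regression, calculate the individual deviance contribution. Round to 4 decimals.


Compute y*ln(y/mu) = 40*ln(40/48.38) = 40*-0.190207 = -7.608280.
y - mu = -8.38.
D = 2*(-7.608280 - (-8.38)) = 1.543440, which rounds to 1.5434.

1.5434


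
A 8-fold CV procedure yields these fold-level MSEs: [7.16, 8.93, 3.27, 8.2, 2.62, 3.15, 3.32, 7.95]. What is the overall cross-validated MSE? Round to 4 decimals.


Total MSE across folds = 44.6000.
CV-MSE = 44.6000/8 = 5.5750.

5.5750


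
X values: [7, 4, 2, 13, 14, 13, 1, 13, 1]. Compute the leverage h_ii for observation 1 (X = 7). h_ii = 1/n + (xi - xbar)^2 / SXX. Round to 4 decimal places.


n = 9, xbar = 7.5556.
SXX = sum((xi - xbar)^2) = 260.2222.
h = 1/9 + (7 - 7.5556)^2 / 260.2222 = 0.1123.

0.1123


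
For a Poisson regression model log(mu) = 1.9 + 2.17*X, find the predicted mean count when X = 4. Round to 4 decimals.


Compute eta = 1.9 + 2.17 * 4 = 10.5800.
Apply inverse link: mu = e^10.5800 = 39340.1144.

39340.1144


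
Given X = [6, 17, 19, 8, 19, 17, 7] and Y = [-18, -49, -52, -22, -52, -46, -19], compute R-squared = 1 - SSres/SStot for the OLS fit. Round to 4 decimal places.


Fit the OLS line: b0 = -0.7349, b1 = -2.7189.
SSres = 7.1325.
SStot = 1584.8571.
R^2 = 1 - 7.1325/1584.8571 = 0.9955.

0.9955


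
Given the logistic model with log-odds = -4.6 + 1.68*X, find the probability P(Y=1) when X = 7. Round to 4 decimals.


z = -4.6 + 1.68 * 7 = 7.1600.
Sigmoid: P = 1 / (1 + exp(-7.1600)) = 0.9992.

0.9992


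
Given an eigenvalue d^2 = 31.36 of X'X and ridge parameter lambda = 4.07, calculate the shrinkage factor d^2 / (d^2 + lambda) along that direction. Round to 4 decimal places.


Compute the denominator: 31.36 + 4.07 = 35.4300.
Shrinkage factor = 31.36 / 35.4300 = 0.8851.

0.8851


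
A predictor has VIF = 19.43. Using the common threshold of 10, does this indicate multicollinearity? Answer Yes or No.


Compare VIF = 19.43 to the threshold of 10.
19.43 >= 10, so the answer is Yes.

Yes


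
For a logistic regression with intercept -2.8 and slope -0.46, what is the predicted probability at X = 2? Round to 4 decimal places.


Linear predictor: z = -2.8 + -0.46 * 2 = -3.7200.
P = 1/(1 + exp(3.7200)) = 1/(1 + 41.2644) = 0.0237.

0.0237


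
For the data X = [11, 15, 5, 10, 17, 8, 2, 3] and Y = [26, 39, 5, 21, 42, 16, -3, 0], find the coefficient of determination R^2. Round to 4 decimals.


Fit the OLS line: b0 = -9.4743, b1 = 3.1239.
SSres = 8.7009.
SStot = 2027.5000.
R^2 = 1 - 8.7009/2027.5000 = 0.9957.

0.9957


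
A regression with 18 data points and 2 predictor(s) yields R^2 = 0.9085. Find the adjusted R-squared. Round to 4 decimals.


Using the formula:
(1 - 0.9085) = 0.0915.
Multiply by 17/15: 0.0915 * 17 = 1.5555, then 1.5555 / 15 = 0.1037.
Adj R^2 = 1 - 0.1037 = 0.8963.

0.8963


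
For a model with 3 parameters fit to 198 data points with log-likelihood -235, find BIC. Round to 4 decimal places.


ln(198) = 5.288267.
k * ln(n) = 3 * 5.288267 = 15.864801.
-2L = 470.
BIC = 15.864801 + 470 = 485.864801, which rounds to 485.8648.

485.8648


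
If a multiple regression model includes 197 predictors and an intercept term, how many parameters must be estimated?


Including the intercept, the model has 197 predictor coefficients + 1 intercept.
Total = 198.

198


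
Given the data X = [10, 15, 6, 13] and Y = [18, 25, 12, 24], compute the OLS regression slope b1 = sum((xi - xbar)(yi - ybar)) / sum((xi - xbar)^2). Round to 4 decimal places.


First compute the means: xbar = 11.0000, ybar = 19.7500.
Then S_xx = sum((xi - xbar)^2) = 46.0000.
S_xy = sum((xi - xbar)(yi - ybar)) = 70.0000.
b1 = S_xy / S_xx = 70.0000 / 46.0000 = 1.5217.

1.5217
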